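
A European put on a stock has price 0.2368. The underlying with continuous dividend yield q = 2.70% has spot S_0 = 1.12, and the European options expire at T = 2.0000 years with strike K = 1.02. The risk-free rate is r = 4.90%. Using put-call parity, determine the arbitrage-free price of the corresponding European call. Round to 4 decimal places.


Put-call parity: C - P = S_0 * exp(-qT) - K * exp(-rT).
S_0 * exp(-qT) = 1.1200 * 0.94743211 = 1.06112396
K * exp(-rT) = 1.0200 * 0.90664890 = 0.92478188
C = P + S*exp(-qT) - K*exp(-rT)
C = 0.2368 + 1.06112396 - 0.92478188 = 0.3731

Answer: Call price = 0.3731


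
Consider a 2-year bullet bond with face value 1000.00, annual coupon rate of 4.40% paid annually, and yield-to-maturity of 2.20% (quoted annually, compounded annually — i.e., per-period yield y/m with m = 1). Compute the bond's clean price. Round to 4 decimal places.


Answer: Price = 1042.5895

Derivation:
Coupon per period c = face * coupon_rate / m = 44.000000
Periods per year m = 1; per-period yield y/m = 0.022000
Number of cashflows N = 2
Cashflows (t years, CF_t, discount factor 1/(1+y/m)^(m*t), PV):
  t = 1.0000: CF_t = 44.000000, DF = 0.978474, PV = 43.052838
  t = 2.0000: CF_t = 1044.000000, DF = 0.957411, PV = 999.536613
Price P = sum_t PV_t = 1042.589451


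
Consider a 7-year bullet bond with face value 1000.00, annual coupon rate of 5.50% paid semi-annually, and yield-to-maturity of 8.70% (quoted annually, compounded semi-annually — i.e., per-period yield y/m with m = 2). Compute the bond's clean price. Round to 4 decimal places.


Answer: Price = 834.8291

Derivation:
Coupon per period c = face * coupon_rate / m = 27.500000
Periods per year m = 2; per-period yield y/m = 0.043500
Number of cashflows N = 14
Cashflows (t years, CF_t, discount factor 1/(1+y/m)^(m*t), PV):
  t = 0.5000: CF_t = 27.500000, DF = 0.958313, PV = 26.353618
  t = 1.0000: CF_t = 27.500000, DF = 0.918365, PV = 25.255024
  t = 1.5000: CF_t = 27.500000, DF = 0.880081, PV = 24.202227
  t = 2.0000: CF_t = 27.500000, DF = 0.843393, PV = 23.193318
  t = 2.5000: CF_t = 27.500000, DF = 0.808235, PV = 22.226467
  t = 3.0000: CF_t = 27.500000, DF = 0.774543, PV = 21.299920
  t = 3.5000: CF_t = 27.500000, DF = 0.742254, PV = 20.411998
  t = 4.0000: CF_t = 27.500000, DF = 0.711312, PV = 19.561091
  t = 4.5000: CF_t = 27.500000, DF = 0.681660, PV = 18.745655
  t = 5.0000: CF_t = 27.500000, DF = 0.653244, PV = 17.964212
  t = 5.5000: CF_t = 27.500000, DF = 0.626013, PV = 17.215344
  t = 6.0000: CF_t = 27.500000, DF = 0.599916, PV = 16.497694
  t = 6.5000: CF_t = 27.500000, DF = 0.574908, PV = 15.809961
  t = 7.0000: CF_t = 1027.500000, DF = 0.550942, PV = 566.092607
Price P = sum_t PV_t = 834.829135


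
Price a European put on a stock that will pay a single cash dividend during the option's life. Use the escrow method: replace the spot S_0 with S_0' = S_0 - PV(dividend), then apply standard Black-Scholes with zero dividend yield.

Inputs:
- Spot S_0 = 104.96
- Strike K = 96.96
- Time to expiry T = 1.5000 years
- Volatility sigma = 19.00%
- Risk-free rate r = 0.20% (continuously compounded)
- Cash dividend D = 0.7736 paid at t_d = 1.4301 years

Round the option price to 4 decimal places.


PV(D) = D * exp(-r * t_d) = 0.7736 * 0.99714389 = 0.77139051
S_0' = S_0 - PV(D) = 104.9600 - 0.77139051 = 104.18860949
d1 = (ln(S_0'/K) + (r + sigma^2/2)*T) / (sigma*sqrt(T)) = 0.43824073
d2 = d1 - sigma*sqrt(T) = 0.20553921
exp(-rT) = 0.99700450
N(-d1) = 0.33060589; N(-d2) = 0.41857543
P = K * exp(-rT) * N(-d2) - S_0' * N(-d1) = 96.9600 * 0.99700450 * 0.41857543 - 104.18860949 * 0.33060589 = 6.0181

Answer: Price = 6.0181


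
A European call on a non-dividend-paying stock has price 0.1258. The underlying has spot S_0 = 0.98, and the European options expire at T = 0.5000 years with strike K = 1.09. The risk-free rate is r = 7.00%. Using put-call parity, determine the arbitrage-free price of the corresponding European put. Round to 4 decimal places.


Answer: Put price = 0.1983

Derivation:
Put-call parity: C - P = S_0 * exp(-qT) - K * exp(-rT).
S_0 * exp(-qT) = 0.9800 * 1.00000000 = 0.98000000
K * exp(-rT) = 1.0900 * 0.96560542 = 1.05250990
P = C - S*exp(-qT) + K*exp(-rT)
P = 0.1258 - 0.98000000 + 1.05250990 = 0.1983


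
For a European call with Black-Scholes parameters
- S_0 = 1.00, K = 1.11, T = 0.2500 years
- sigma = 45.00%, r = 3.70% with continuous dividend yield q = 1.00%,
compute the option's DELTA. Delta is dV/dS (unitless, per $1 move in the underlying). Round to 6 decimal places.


Answer: Delta = 0.373049

Derivation:
d1 = -0.3213222903; d2 = -0.5463222903
phi(d1) = 0.3788698486; exp(-qT) = 0.9975031224; exp(-rT) = 0.9907926496
N(d1) = 0.3739830830
Delta = exp(-qT) * N(d1) = 0.9975031224 * 0.3739830830 = 0.373049


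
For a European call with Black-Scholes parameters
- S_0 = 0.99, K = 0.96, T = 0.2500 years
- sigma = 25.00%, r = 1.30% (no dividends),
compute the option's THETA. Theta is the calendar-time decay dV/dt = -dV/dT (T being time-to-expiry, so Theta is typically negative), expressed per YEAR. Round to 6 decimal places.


Answer: Theta = -0.100613

Derivation:
d1 = 0.3346732693; d2 = 0.2096732693
phi(d1) = 0.3772143702; exp(-qT) = 1.0000000000; exp(-rT) = 0.9967552755
Theta = -S*exp(-qT)*phi(d1)*sigma/(2*sqrt(T)) - r*K*exp(-rT)*N(d2) + q*S*exp(-qT)*N(d1)
N(d1) = 0.6310642161; N(d2) = 0.5830386551; sqrt(T) = 0.5000000000
Term 1 = -0.9900 * 1.0000000000 * 0.3772143702 * 0.2500 / (2 * 0.5000000000) = -0.0933605566
Term 2 = -0.0130 * 0.9600 * 0.9967552755 * 0.5830386551 = -0.0072527128
Term 3 = 0 (no dividend yield, q = 0)
Theta = -0.0933605566 + (-0.0072527128) + (0.0000000000) = -0.100613


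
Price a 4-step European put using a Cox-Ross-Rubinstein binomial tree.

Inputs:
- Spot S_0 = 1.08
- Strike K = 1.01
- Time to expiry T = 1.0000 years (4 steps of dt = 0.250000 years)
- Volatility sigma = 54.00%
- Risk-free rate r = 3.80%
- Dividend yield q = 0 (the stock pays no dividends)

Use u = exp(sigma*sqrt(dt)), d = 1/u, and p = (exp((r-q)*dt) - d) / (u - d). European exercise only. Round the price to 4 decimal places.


dt = T/N = 0.250000
u = exp(sigma*sqrt(dt)) = 1.309964; d = 1/u = 0.763379
p = (exp((r-q)*dt) - d) / (u - d) = 0.450371
Discount per step: exp(-r*dt) = 0.990545
Stock lattice S(k, i) with i counting down-moves:
  k=0: S(0,0) = 1.0800
  k=1: S(1,0) = 1.4148; S(1,1) = 0.8244
  k=2: S(2,0) = 1.8533; S(2,1) = 1.0800; S(2,2) = 0.6294
  k=3: S(3,0) = 2.4277; S(3,1) = 1.4148; S(3,2) = 0.8244; S(3,3) = 0.4804
  k=4: S(4,0) = 3.1803; S(4,1) = 1.8533; S(4,2) = 1.0800; S(4,3) = 0.6294; S(4,4) = 0.3668
Terminal payoffs V(N, i) = max(K - S_T, 0):
  V(4,0) = 0.000000; V(4,1) = 0.000000; V(4,2) = 0.000000; V(4,3) = 0.380632; V(4,4) = 0.643237
Backward induction: V(k, i) = exp(-r*dt) * [p * V(k+1, i) + (1-p) * V(k+1, i+1)].
  V(3,0) = exp(-r*dt) * [p*0.000000 + (1-p)*0.000000] = 0.000000
  V(3,1) = exp(-r*dt) * [p*0.000000 + (1-p)*0.000000] = 0.000000
  V(3,2) = exp(-r*dt) * [p*0.000000 + (1-p)*0.380632] = 0.207228
  V(3,3) = exp(-r*dt) * [p*0.380632 + (1-p)*0.643237] = 0.520004
  V(2,0) = exp(-r*dt) * [p*0.000000 + (1-p)*0.000000] = 0.000000
  V(2,1) = exp(-r*dt) * [p*0.000000 + (1-p)*0.207228] = 0.112822
  V(2,2) = exp(-r*dt) * [p*0.207228 + (1-p)*0.520004] = 0.375554
  V(1,0) = exp(-r*dt) * [p*0.000000 + (1-p)*0.112822] = 0.061424
  V(1,1) = exp(-r*dt) * [p*0.112822 + (1-p)*0.375554] = 0.254795
  V(0,0) = exp(-r*dt) * [p*0.061424 + (1-p)*0.254795] = 0.166121

Answer: Price = V(0,0) = 0.1661


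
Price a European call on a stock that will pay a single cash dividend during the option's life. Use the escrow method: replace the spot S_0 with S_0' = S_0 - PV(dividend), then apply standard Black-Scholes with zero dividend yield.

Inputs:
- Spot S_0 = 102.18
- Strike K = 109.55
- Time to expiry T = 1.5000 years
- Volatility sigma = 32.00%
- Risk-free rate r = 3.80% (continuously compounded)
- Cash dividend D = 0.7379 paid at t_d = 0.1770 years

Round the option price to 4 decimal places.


Answer: Price = 14.9221

Derivation:
PV(D) = D * exp(-r * t_d) = 0.7379 * 0.99329657 = 0.73295354
S_0' = S_0 - PV(D) = 102.1800 - 0.73295354 = 101.44704646
d1 = (ln(S_0'/K) + (r + sigma^2/2)*T) / (sigma*sqrt(T)) = 0.14532590
d2 = d1 - sigma*sqrt(T) = -0.24659246
exp(-rT) = 0.94459407
N(d1) = 0.55777322; N(d2) = 0.40261182
C = S_0' * N(d1) - K * exp(-rT) * N(d2) = 101.44704646 * 0.55777322 - 109.5500 * 0.94459407 * 0.40261182 = 14.9221


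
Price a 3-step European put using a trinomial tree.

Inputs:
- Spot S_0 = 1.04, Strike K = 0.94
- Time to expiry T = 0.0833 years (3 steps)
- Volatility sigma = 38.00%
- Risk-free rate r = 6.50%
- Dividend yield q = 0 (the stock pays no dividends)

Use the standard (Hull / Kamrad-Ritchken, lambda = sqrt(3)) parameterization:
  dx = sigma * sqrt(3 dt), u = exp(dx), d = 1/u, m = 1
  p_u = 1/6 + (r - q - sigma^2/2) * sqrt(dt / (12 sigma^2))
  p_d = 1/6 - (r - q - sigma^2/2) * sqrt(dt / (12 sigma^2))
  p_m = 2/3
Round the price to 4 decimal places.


Answer: Price = V(0,0) = 0.0086

Derivation:
dt = T/N = 0.027767; dx = sigma*sqrt(3*dt) = 0.109675
u = exp(dx) = 1.115915; d = 1/u = 0.896126
p_u = 0.165755, p_m = 0.666667, p_d = 0.167578
Discount per step: exp(-r*dt) = 0.998197
Stock lattice S(k, j) with j the centered position index:
  k=0: S(0,+0) = 1.0400
  k=1: S(1,-1) = 0.9320; S(1,+0) = 1.0400; S(1,+1) = 1.1606
  k=2: S(2,-2) = 0.8352; S(2,-1) = 0.9320; S(2,+0) = 1.0400; S(2,+1) = 1.1606; S(2,+2) = 1.2951
  k=3: S(3,-3) = 0.7484; S(3,-2) = 0.8352; S(3,-1) = 0.9320; S(3,+0) = 1.0400; S(3,+1) = 1.1606; S(3,+2) = 1.2951; S(3,+3) = 1.4452
Terminal payoffs V(N, j) = max(K - S_T, 0):
  V(3,-3) = 0.191589; V(3,-2) = 0.104837; V(3,-1) = 0.008029; V(3,+0) = 0.000000; V(3,+1) = 0.000000; V(3,+2) = 0.000000; V(3,+3) = 0.000000
Backward induction: V(k, j) = exp(-r*dt) * [p_u * V(k+1, j+1) + p_m * V(k+1, j) + p_d * V(k+1, j-1)]
  V(2,-2) = exp(-r*dt) * [p_u*0.008029 + p_m*0.104837 + p_d*0.191589] = 0.103142
  V(2,-1) = exp(-r*dt) * [p_u*0.000000 + p_m*0.008029 + p_d*0.104837] = 0.022880
  V(2,+0) = exp(-r*dt) * [p_u*0.000000 + p_m*0.000000 + p_d*0.008029] = 0.001343
  V(2,+1) = exp(-r*dt) * [p_u*0.000000 + p_m*0.000000 + p_d*0.000000] = 0.000000
  V(2,+2) = exp(-r*dt) * [p_u*0.000000 + p_m*0.000000 + p_d*0.000000] = 0.000000
  V(1,-1) = exp(-r*dt) * [p_u*0.001343 + p_m*0.022880 + p_d*0.103142] = 0.032701
  V(1,+0) = exp(-r*dt) * [p_u*0.000000 + p_m*0.001343 + p_d*0.022880] = 0.004721
  V(1,+1) = exp(-r*dt) * [p_u*0.000000 + p_m*0.000000 + p_d*0.001343] = 0.000225
  V(0,+0) = exp(-r*dt) * [p_u*0.000225 + p_m*0.004721 + p_d*0.032701] = 0.008649


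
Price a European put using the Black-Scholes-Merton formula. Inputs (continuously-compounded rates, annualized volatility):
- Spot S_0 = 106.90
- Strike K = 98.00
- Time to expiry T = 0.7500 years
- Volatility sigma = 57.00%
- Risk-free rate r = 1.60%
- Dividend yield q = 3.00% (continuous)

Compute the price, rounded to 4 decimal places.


Answer: Price = 16.0115

Derivation:
d1 = (ln(S/K) + (r - q + 0.5*sigma^2) * T) / (sigma * sqrt(T)) = 0.40164099
d2 = d1 - sigma * sqrt(T) = -0.09199349
exp(-rT) = 0.98807171; exp(-qT) = 0.97775124
P = K * exp(-rT) * N(-d2) - S_0 * exp(-qT) * N(-d1)
N(-d1) = 0.34397413; N(-d2) = 0.53664840
P = 98.0000 * 0.98807171 * 0.53664840 - 106.9000 * 0.97775124 * 0.34397413 = 16.0115


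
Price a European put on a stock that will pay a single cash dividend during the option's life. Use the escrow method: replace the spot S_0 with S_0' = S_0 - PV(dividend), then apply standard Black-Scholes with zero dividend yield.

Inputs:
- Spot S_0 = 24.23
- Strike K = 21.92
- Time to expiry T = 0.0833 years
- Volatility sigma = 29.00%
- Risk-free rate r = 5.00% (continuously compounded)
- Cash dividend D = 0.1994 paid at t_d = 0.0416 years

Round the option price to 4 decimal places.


Answer: Price = 0.1194

Derivation:
PV(D) = D * exp(-r * t_d) = 0.1994 * 0.99792216 = 0.19898568
S_0' = S_0 - PV(D) = 24.2300 - 0.19898568 = 24.03101432
d1 = (ln(S_0'/K) + (r + sigma^2/2)*T) / (sigma*sqrt(T)) = 1.19013978
d2 = d1 - sigma*sqrt(T) = 1.10644074
exp(-rT) = 0.99584366
N(-d1) = 0.11699573; N(-d2) = 0.13426790
P = K * exp(-rT) * N(-d2) - S_0' * N(-d1) = 21.9200 * 0.99584366 * 0.13426790 - 24.03101432 * 0.11699573 = 0.1194


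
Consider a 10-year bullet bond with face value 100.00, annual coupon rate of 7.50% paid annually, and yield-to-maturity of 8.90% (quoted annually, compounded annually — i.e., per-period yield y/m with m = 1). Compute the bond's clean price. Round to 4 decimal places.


Answer: Price = 90.9756

Derivation:
Coupon per period c = face * coupon_rate / m = 7.500000
Periods per year m = 1; per-period yield y/m = 0.089000
Number of cashflows N = 10
Cashflows (t years, CF_t, discount factor 1/(1+y/m)^(m*t), PV):
  t = 1.0000: CF_t = 7.500000, DF = 0.918274, PV = 6.887052
  t = 2.0000: CF_t = 7.500000, DF = 0.843226, PV = 6.324199
  t = 3.0000: CF_t = 7.500000, DF = 0.774313, PV = 5.807345
  t = 4.0000: CF_t = 7.500000, DF = 0.711031, PV = 5.332732
  t = 5.0000: CF_t = 7.500000, DF = 0.652921, PV = 4.896907
  t = 6.0000: CF_t = 7.500000, DF = 0.599560, PV = 4.496701
  t = 7.0000: CF_t = 7.500000, DF = 0.550560, PV = 4.129202
  t = 8.0000: CF_t = 7.500000, DF = 0.505565, PV = 3.791737
  t = 9.0000: CF_t = 7.500000, DF = 0.464247, PV = 3.481852
  t = 10.0000: CF_t = 107.500000, DF = 0.426306, PV = 45.827869
Price P = sum_t PV_t = 90.975596


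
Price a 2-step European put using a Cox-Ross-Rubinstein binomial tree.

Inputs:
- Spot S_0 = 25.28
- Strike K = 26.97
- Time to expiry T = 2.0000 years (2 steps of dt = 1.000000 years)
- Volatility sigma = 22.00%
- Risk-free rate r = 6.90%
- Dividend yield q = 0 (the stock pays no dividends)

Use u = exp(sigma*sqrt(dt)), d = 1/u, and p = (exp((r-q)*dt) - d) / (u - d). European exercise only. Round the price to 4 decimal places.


dt = T/N = 1.000000
u = exp(sigma*sqrt(dt)) = 1.246077; d = 1/u = 0.802519
p = (exp((r-q)*dt) - d) / (u - d) = 0.606273
Discount per step: exp(-r*dt) = 0.933327
Stock lattice S(k, i) with i counting down-moves:
  k=0: S(0,0) = 25.2800
  k=1: S(1,0) = 31.5008; S(1,1) = 20.2877
  k=2: S(2,0) = 39.2524; S(2,1) = 25.2800; S(2,2) = 16.2812
Terminal payoffs V(N, i) = max(K - S_T, 0):
  V(2,0) = 0.000000; V(2,1) = 1.690000; V(2,2) = 10.688759
Backward induction: V(k, i) = exp(-r*dt) * [p * V(k+1, i) + (1-p) * V(k+1, i+1)].
  V(1,0) = exp(-r*dt) * [p*0.000000 + (1-p)*1.690000] = 0.621034
  V(1,1) = exp(-r*dt) * [p*1.690000 + (1-p)*10.688759] = 4.884145
  V(0,0) = exp(-r*dt) * [p*0.621034 + (1-p)*4.884145] = 2.146216

Answer: Price = V(0,0) = 2.1462


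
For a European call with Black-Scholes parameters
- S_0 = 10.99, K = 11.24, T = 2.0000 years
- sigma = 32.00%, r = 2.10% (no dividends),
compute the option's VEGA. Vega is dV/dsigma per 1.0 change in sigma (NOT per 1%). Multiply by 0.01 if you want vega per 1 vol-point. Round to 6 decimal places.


d1 = 0.2693787894; d2 = -0.1831695506
phi(d1) = 0.3847271107; exp(-qT) = 1.0000000000; exp(-rT) = 0.9588697806
Vega = S * exp(-qT) * phi(d1) * sqrt(T) = 10.9900 * 1.0000000000 * 0.3847271107 * 1.4142135624 = 5.979508

Answer: Vega = 5.979508


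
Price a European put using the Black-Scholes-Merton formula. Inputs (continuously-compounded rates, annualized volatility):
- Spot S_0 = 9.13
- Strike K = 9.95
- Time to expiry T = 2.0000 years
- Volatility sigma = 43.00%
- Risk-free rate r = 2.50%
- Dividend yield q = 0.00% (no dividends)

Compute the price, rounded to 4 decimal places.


d1 = (ln(S/K) + (r - q + 0.5*sigma^2) * T) / (sigma * sqrt(T)) = 0.24484500
d2 = d1 - sigma * sqrt(T) = -0.36326683
exp(-rT) = 0.95122942; exp(-qT) = 1.00000000
P = K * exp(-rT) * N(-d2) - S_0 * exp(-qT) * N(-d1)
N(-d1) = 0.40328822; N(-d2) = 0.64179721
P = 9.9500 * 0.95122942 * 0.64179721 - 9.1300 * 1.00000000 * 0.40328822 = 2.3924

Answer: Price = 2.3924


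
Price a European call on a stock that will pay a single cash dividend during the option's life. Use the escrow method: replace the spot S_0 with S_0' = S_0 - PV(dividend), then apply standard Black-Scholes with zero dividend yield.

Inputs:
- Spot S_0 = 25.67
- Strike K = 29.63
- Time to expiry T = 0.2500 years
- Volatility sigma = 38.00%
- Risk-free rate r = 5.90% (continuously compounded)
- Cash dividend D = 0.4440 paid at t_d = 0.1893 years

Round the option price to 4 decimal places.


Answer: Price = 0.6536

Derivation:
PV(D) = D * exp(-r * t_d) = 0.4440 * 0.98889344 = 0.43906869
S_0' = S_0 - PV(D) = 25.6700 - 0.43906869 = 25.23093131
d1 = (ln(S_0'/K) + (r + sigma^2/2)*T) / (sigma*sqrt(T)) = -0.67324572
d2 = d1 - sigma*sqrt(T) = -0.86324572
exp(-rT) = 0.98535825
N(d1) = 0.25039549; N(d2) = 0.19400119
C = S_0' * N(d1) - K * exp(-rT) * N(d2) = 25.23093131 * 0.25039549 - 29.6300 * 0.98535825 * 0.19400119 = 0.6536


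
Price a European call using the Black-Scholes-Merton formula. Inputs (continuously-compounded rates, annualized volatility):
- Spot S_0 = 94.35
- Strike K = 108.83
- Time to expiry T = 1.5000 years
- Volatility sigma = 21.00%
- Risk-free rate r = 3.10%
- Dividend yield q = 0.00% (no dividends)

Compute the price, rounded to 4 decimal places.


Answer: Price = 6.0724

Derivation:
d1 = (ln(S/K) + (r - q + 0.5*sigma^2) * T) / (sigma * sqrt(T)) = -0.24572954
d2 = d1 - sigma * sqrt(T) = -0.50292597
exp(-rT) = 0.95456456; exp(-qT) = 1.00000000
C = S_0 * exp(-qT) * N(d1) - K * exp(-rT) * N(d2)
N(d1) = 0.40294580; N(d2) = 0.30750816
C = 94.3500 * 1.00000000 * 0.40294580 - 108.8300 * 0.95456456 * 0.30750816 = 6.0724


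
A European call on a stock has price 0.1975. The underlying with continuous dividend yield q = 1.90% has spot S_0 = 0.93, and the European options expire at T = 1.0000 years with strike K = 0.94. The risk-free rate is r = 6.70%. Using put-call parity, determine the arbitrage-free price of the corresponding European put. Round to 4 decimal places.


Answer: Put price = 0.1641

Derivation:
Put-call parity: C - P = S_0 * exp(-qT) - K * exp(-rT).
S_0 * exp(-qT) = 0.9300 * 0.98117936 = 0.91249681
K * exp(-rT) = 0.9400 * 0.93519520 = 0.87908349
P = C - S*exp(-qT) + K*exp(-rT)
P = 0.1975 - 0.91249681 + 0.87908349 = 0.1641


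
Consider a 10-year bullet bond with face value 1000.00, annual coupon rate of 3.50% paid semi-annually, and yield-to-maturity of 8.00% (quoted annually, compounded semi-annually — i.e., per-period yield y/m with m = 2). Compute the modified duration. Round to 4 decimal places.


Answer: Modified duration = 7.8381

Derivation:
Coupon per period c = face * coupon_rate / m = 17.500000
Periods per year m = 2; per-period yield y/m = 0.040000
Number of cashflows N = 20
Cashflows (t years, CF_t, discount factor 1/(1+y/m)^(m*t), PV):
  t = 0.5000: CF_t = 17.500000, DF = 0.961538, PV = 16.826923
  t = 1.0000: CF_t = 17.500000, DF = 0.924556, PV = 16.179734
  t = 1.5000: CF_t = 17.500000, DF = 0.888996, PV = 15.557436
  t = 2.0000: CF_t = 17.500000, DF = 0.854804, PV = 14.959073
  t = 2.5000: CF_t = 17.500000, DF = 0.821927, PV = 14.383724
  t = 3.0000: CF_t = 17.500000, DF = 0.790315, PV = 13.830504
  t = 3.5000: CF_t = 17.500000, DF = 0.759918, PV = 13.298562
  t = 4.0000: CF_t = 17.500000, DF = 0.730690, PV = 12.787079
  t = 4.5000: CF_t = 17.500000, DF = 0.702587, PV = 12.295268
  t = 5.0000: CF_t = 17.500000, DF = 0.675564, PV = 11.822373
  t = 5.5000: CF_t = 17.500000, DF = 0.649581, PV = 11.367666
  t = 6.0000: CF_t = 17.500000, DF = 0.624597, PV = 10.930448
  t = 6.5000: CF_t = 17.500000, DF = 0.600574, PV = 10.510047
  t = 7.0000: CF_t = 17.500000, DF = 0.577475, PV = 10.105814
  t = 7.5000: CF_t = 17.500000, DF = 0.555265, PV = 9.717129
  t = 8.0000: CF_t = 17.500000, DF = 0.533908, PV = 9.343393
  t = 8.5000: CF_t = 17.500000, DF = 0.513373, PV = 8.984032
  t = 9.0000: CF_t = 17.500000, DF = 0.493628, PV = 8.638492
  t = 9.5000: CF_t = 17.500000, DF = 0.474642, PV = 8.306242
  t = 10.0000: CF_t = 1017.500000, DF = 0.456387, PV = 464.373718
Price P = sum_t PV_t = 694.217657
First compute Macaulay numerator sum_t t * PV_t:
  t * PV_t at t = 0.5000: 8.413462
  t * PV_t at t = 1.0000: 16.179734
  t * PV_t at t = 1.5000: 23.336154
  t * PV_t at t = 2.0000: 29.918147
  t * PV_t at t = 2.5000: 35.959311
  t * PV_t at t = 3.0000: 41.491513
  t * PV_t at t = 3.5000: 46.544966
  t * PV_t at t = 4.0000: 51.148314
  t * PV_t at t = 4.5000: 55.328705
  t * PV_t at t = 5.0000: 59.111865
  t * PV_t at t = 5.5000: 62.522165
  t * PV_t at t = 6.0000: 65.582690
  t * PV_t at t = 6.5000: 68.315302
  t * PV_t at t = 7.0000: 70.740698
  t * PV_t at t = 7.5000: 72.878466
  t * PV_t at t = 8.0000: 74.747145
  t * PV_t at t = 8.5000: 76.364270
  t * PV_t at t = 9.0000: 77.746429
  t * PV_t at t = 9.5000: 78.909303
  t * PV_t at t = 10.0000: 4643.737178
Macaulay duration D = 5658.975816 / 694.217657 = 8.151587
Modified duration = D / (1 + y/m) = 8.151587 / (1 + 0.040000) = 7.838065


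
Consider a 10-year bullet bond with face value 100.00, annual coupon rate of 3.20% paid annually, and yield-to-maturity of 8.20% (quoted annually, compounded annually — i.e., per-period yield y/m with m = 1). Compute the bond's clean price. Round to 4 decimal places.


Coupon per period c = face * coupon_rate / m = 3.200000
Periods per year m = 1; per-period yield y/m = 0.082000
Number of cashflows N = 10
Cashflows (t years, CF_t, discount factor 1/(1+y/m)^(m*t), PV):
  t = 1.0000: CF_t = 3.200000, DF = 0.924214, PV = 2.957486
  t = 2.0000: CF_t = 3.200000, DF = 0.854172, PV = 2.733351
  t = 3.0000: CF_t = 3.200000, DF = 0.789438, PV = 2.526203
  t = 4.0000: CF_t = 3.200000, DF = 0.729610, PV = 2.334753
  t = 5.0000: CF_t = 3.200000, DF = 0.674316, PV = 2.157812
  t = 6.0000: CF_t = 3.200000, DF = 0.623213, PV = 1.994281
  t = 7.0000: CF_t = 3.200000, DF = 0.575982, PV = 1.843144
  t = 8.0000: CF_t = 3.200000, DF = 0.532331, PV = 1.703460
  t = 9.0000: CF_t = 3.200000, DF = 0.491988, PV = 1.574362
  t = 10.0000: CF_t = 103.200000, DF = 0.454703, PV = 46.925303
Price P = sum_t PV_t = 66.750156

Answer: Price = 66.7502


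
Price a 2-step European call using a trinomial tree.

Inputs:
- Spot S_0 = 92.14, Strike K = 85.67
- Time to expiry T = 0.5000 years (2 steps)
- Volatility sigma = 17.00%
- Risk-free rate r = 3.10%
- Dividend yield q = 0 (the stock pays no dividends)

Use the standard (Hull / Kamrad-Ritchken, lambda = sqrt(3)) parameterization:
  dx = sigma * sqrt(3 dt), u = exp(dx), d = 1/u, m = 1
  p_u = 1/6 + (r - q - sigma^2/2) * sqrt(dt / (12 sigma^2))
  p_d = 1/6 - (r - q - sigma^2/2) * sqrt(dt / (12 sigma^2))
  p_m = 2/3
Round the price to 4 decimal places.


dt = T/N = 0.250000; dx = sigma*sqrt(3*dt) = 0.147224
u = exp(dx) = 1.158614; d = 1/u = 0.863100
p_u = 0.180718, p_m = 0.666667, p_d = 0.152615
Discount per step: exp(-r*dt) = 0.992280
Stock lattice S(k, j) with j the centered position index:
  k=0: S(0,+0) = 92.1400
  k=1: S(1,-1) = 79.5261; S(1,+0) = 92.1400; S(1,+1) = 106.7547
  k=2: S(2,-2) = 68.6390; S(2,-1) = 79.5261; S(2,+0) = 92.1400; S(2,+1) = 106.7547; S(2,+2) = 123.6874
Terminal payoffs V(N, j) = max(S_T - K, 0):
  V(2,-2) = 0.000000; V(2,-1) = 0.000000; V(2,+0) = 6.470000; V(2,+1) = 21.084679; V(2,+2) = 38.017447
Backward induction: V(k, j) = exp(-r*dt) * [p_u * V(k+1, j+1) + p_m * V(k+1, j) + p_d * V(k+1, j-1)]
  V(1,-1) = exp(-r*dt) * [p_u*6.470000 + p_m*0.000000 + p_d*0.000000] = 1.160221
  V(1,+0) = exp(-r*dt) * [p_u*21.084679 + p_m*6.470000 + p_d*0.000000] = 8.061006
  V(1,+1) = exp(-r*dt) * [p_u*38.017447 + p_m*21.084679 + p_d*6.470000] = 21.745142
  V(0,+0) = exp(-r*dt) * [p_u*21.745142 + p_m*8.061006 + p_d*1.160221] = 9.407625

Answer: Price = V(0,0) = 9.4076


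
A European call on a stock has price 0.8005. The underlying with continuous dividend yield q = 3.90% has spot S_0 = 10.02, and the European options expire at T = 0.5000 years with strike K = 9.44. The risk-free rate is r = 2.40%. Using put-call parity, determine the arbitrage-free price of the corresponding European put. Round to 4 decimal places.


Answer: Put price = 0.3014

Derivation:
Put-call parity: C - P = S_0 * exp(-qT) - K * exp(-rT).
S_0 * exp(-qT) = 10.0200 * 0.98068890 = 9.82650273
K * exp(-rT) = 9.4400 * 0.98807171 = 9.32739697
P = C - S*exp(-qT) + K*exp(-rT)
P = 0.8005 - 9.82650273 + 9.32739697 = 0.3014


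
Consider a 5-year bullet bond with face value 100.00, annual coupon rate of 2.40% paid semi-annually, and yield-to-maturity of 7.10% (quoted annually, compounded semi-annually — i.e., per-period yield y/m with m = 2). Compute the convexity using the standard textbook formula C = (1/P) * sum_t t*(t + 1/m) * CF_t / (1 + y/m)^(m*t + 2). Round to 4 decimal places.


Coupon per period c = face * coupon_rate / m = 1.200000
Periods per year m = 2; per-period yield y/m = 0.035500
Number of cashflows N = 10
Cashflows (t years, CF_t, discount factor 1/(1+y/m)^(m*t), PV):
  t = 0.5000: CF_t = 1.200000, DF = 0.965717, PV = 1.158860
  t = 1.0000: CF_t = 1.200000, DF = 0.932609, PV = 1.119131
  t = 1.5000: CF_t = 1.200000, DF = 0.900637, PV = 1.080764
  t = 2.0000: CF_t = 1.200000, DF = 0.869760, PV = 1.043712
  t = 2.5000: CF_t = 1.200000, DF = 0.839942, PV = 1.007931
  t = 3.0000: CF_t = 1.200000, DF = 0.811147, PV = 0.973376
  t = 3.5000: CF_t = 1.200000, DF = 0.783338, PV = 0.940006
  t = 4.0000: CF_t = 1.200000, DF = 0.756483, PV = 0.907780
  t = 4.5000: CF_t = 1.200000, DF = 0.730549, PV = 0.876658
  t = 5.0000: CF_t = 101.200000, DF = 0.705503, PV = 71.396921
Price P = sum_t PV_t = 80.505139
Convexity numerator sum_t t*(t + 1/m) * CF_t / (1+y/m)^(m*t + 2):
  t = 0.5000: term = 0.540382
  t = 1.0000: term = 1.565569
  t = 1.5000: term = 3.023792
  t = 2.0000: term = 4.866880
  t = 2.5000: term = 7.050043
  t = 3.0000: term = 9.531686
  t = 3.5000: term = 12.273215
  t = 4.0000: term = 15.238868
  t = 4.5000: term = 18.395544
  t = 5.0000: term = 1831.099599
Convexity = (1/P) * sum = 1903.585579 / 80.505139 = 23.645516

Answer: Convexity = 23.6455


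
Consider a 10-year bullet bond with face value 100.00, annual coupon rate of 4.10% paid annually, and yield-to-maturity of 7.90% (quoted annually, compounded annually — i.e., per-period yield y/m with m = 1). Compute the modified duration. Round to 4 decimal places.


Coupon per period c = face * coupon_rate / m = 4.100000
Periods per year m = 1; per-period yield y/m = 0.079000
Number of cashflows N = 10
Cashflows (t years, CF_t, discount factor 1/(1+y/m)^(m*t), PV):
  t = 1.0000: CF_t = 4.100000, DF = 0.926784, PV = 3.799815
  t = 2.0000: CF_t = 4.100000, DF = 0.858929, PV = 3.521608
  t = 3.0000: CF_t = 4.100000, DF = 0.796041, PV = 3.263770
  t = 4.0000: CF_t = 4.100000, DF = 0.737758, PV = 3.024810
  t = 5.0000: CF_t = 4.100000, DF = 0.683743, PV = 2.803346
  t = 6.0000: CF_t = 4.100000, DF = 0.633682, PV = 2.598096
  t = 7.0000: CF_t = 4.100000, DF = 0.587286, PV = 2.407874
  t = 8.0000: CF_t = 4.100000, DF = 0.544288, PV = 2.231579
  t = 9.0000: CF_t = 4.100000, DF = 0.504437, PV = 2.068192
  t = 10.0000: CF_t = 104.100000, DF = 0.467504, PV = 48.667191
Price P = sum_t PV_t = 74.386280
First compute Macaulay numerator sum_t t * PV_t:
  t * PV_t at t = 1.0000: 3.799815
  t * PV_t at t = 2.0000: 7.043215
  t * PV_t at t = 3.0000: 9.791309
  t * PV_t at t = 4.0000: 12.099239
  t * PV_t at t = 5.0000: 14.016728
  t * PV_t at t = 6.0000: 15.588576
  t * PV_t at t = 7.0000: 16.855117
  t * PV_t at t = 8.0000: 17.852633
  t * PV_t at t = 9.0000: 18.613728
  t * PV_t at t = 10.0000: 486.671913
Macaulay duration D = 602.332274 / 74.386280 = 8.097357
Modified duration = D / (1 + y/m) = 8.097357 / (1 + 0.079000) = 7.504502

Answer: Modified duration = 7.5045


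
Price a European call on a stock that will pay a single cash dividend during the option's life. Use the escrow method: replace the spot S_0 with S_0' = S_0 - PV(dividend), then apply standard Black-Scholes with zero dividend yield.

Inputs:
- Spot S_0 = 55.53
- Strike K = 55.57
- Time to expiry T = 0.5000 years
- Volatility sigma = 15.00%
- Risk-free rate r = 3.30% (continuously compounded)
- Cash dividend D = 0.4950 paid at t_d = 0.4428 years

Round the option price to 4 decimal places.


PV(D) = D * exp(-r * t_d) = 0.4950 * 0.98549384 = 0.48781945
S_0' = S_0 - PV(D) = 55.5300 - 0.48781945 = 55.04218055
d1 = (ln(S_0'/K) + (r + sigma^2/2)*T) / (sigma*sqrt(T)) = 0.11861785
d2 = d1 - sigma*sqrt(T) = 0.01255183
exp(-rT) = 0.98363538
N(d1) = 0.54721094; N(d2) = 0.50500733
C = S_0' * N(d1) - K * exp(-rT) * N(d2) = 55.04218055 * 0.54721094 - 55.5700 * 0.98363538 * 0.50500733 = 2.5157

Answer: Price = 2.5157


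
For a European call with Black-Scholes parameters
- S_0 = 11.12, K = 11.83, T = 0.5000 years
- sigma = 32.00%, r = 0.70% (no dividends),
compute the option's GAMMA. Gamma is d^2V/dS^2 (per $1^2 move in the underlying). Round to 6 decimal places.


Answer: Gamma = 0.156895

Derivation:
d1 = -0.1449276741; d2 = -0.3712018441
phi(d1) = 0.3947745058; exp(-qT) = 1.0000000000; exp(-rT) = 0.9965061179
Gamma = exp(-qT) * phi(d1) / (S * sigma * sqrt(T)) = 1.0000000000 * 0.3947745058 / (11.1200 * 0.3200 * 0.7071067812) = 0.156895


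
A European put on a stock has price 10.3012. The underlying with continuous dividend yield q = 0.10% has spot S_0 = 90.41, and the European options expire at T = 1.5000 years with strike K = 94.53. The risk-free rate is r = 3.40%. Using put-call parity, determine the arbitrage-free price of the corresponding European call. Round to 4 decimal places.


Answer: Call price = 10.7458

Derivation:
Put-call parity: C - P = S_0 * exp(-qT) - K * exp(-rT).
S_0 * exp(-qT) = 90.4100 * 0.99850112 = 90.27448666
K * exp(-rT) = 94.5300 * 0.95027867 = 89.82984273
C = P + S*exp(-qT) - K*exp(-rT)
C = 10.3012 + 90.27448666 - 89.82984273 = 10.7458


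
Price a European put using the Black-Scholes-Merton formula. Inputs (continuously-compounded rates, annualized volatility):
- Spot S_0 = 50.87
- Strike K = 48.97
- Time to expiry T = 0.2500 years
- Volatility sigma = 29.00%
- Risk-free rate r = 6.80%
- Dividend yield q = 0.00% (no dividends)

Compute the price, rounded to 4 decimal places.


Answer: Price = 1.7021

Derivation:
d1 = (ln(S/K) + (r - q + 0.5*sigma^2) * T) / (sigma * sqrt(T)) = 0.45226202
d2 = d1 - sigma * sqrt(T) = 0.30726202
exp(-rT) = 0.98314368; exp(-qT) = 1.00000000
P = K * exp(-rT) * N(-d2) - S_0 * exp(-qT) * N(-d1)
N(-d1) = 0.32554012; N(-d2) = 0.37932197
P = 48.9700 * 0.98314368 * 0.37932197 - 50.8700 * 1.00000000 * 0.32554012 = 1.7021


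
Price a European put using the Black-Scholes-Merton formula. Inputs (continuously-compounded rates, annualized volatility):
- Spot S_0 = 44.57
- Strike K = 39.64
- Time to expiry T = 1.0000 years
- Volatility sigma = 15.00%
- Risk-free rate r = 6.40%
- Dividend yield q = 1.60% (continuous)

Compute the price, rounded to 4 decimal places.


d1 = (ln(S/K) + (r - q + 0.5*sigma^2) * T) / (sigma * sqrt(T)) = 1.17648185
d2 = d1 - sigma * sqrt(T) = 1.02648185
exp(-rT) = 0.93800500; exp(-qT) = 0.98412732
P = K * exp(-rT) * N(-d2) - S_0 * exp(-qT) * N(-d1)
N(-d1) = 0.11970119; N(-d2) = 0.15233226
P = 39.6400 * 0.93800500 * 0.15233226 - 44.5700 * 0.98412732 * 0.11970119 = 0.4137

Answer: Price = 0.4137


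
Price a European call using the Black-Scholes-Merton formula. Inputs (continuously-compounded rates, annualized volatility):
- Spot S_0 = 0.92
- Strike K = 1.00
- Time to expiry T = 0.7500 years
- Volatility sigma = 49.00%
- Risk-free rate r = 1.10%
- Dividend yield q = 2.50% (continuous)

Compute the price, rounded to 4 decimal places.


Answer: Price = 0.1186

Derivation:
d1 = (ln(S/K) + (r - q + 0.5*sigma^2) * T) / (sigma * sqrt(T)) = -0.00905876
d2 = d1 - sigma * sqrt(T) = -0.43341121
exp(-rT) = 0.99178394; exp(-qT) = 0.98142469
C = S_0 * exp(-qT) * N(d1) - K * exp(-rT) * N(d2)
N(d1) = 0.49638613; N(d2) = 0.33235803
C = 0.9200 * 0.98142469 * 0.49638613 - 1.0000 * 0.99178394 * 0.33235803 = 0.1186


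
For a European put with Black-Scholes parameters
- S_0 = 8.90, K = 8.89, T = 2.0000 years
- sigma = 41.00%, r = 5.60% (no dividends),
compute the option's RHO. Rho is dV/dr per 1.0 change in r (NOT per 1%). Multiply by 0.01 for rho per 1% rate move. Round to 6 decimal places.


Answer: Rho = -8.548429

Derivation:
d1 = 0.4850135563; d2 = -0.0948140042
phi(d1) = 0.3546735081; exp(-qT) = 1.0000000000; exp(-rT) = 0.8940442575
N(-d2) = 0.5377687184
Rho = -K*T*exp(-rT)*N(-d2) = -8.8900 * 2.0000 * 0.8940442575 * 0.5377687184 = -8.548429


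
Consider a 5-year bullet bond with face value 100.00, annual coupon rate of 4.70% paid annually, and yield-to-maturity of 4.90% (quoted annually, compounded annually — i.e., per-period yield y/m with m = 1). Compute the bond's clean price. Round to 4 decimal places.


Answer: Price = 99.1317

Derivation:
Coupon per period c = face * coupon_rate / m = 4.700000
Periods per year m = 1; per-period yield y/m = 0.049000
Number of cashflows N = 5
Cashflows (t years, CF_t, discount factor 1/(1+y/m)^(m*t), PV):
  t = 1.0000: CF_t = 4.700000, DF = 0.953289, PV = 4.480458
  t = 2.0000: CF_t = 4.700000, DF = 0.908760, PV = 4.271170
  t = 3.0000: CF_t = 4.700000, DF = 0.866310, PV = 4.071659
  t = 4.0000: CF_t = 4.700000, DF = 0.825844, PV = 3.881467
  t = 5.0000: CF_t = 104.700000, DF = 0.787268, PV = 82.426952
Price P = sum_t PV_t = 99.131706


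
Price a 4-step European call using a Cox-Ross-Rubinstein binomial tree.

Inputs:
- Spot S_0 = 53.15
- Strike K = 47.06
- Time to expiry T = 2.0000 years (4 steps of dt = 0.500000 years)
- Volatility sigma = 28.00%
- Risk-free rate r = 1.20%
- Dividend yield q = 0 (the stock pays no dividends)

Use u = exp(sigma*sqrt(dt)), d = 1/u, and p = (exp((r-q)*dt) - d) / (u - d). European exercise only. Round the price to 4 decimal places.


Answer: Price = V(0,0) = 12.1648

Derivation:
dt = T/N = 0.500000
u = exp(sigma*sqrt(dt)) = 1.218950; d = 1/u = 0.820378
p = (exp((r-q)*dt) - d) / (u - d) = 0.465763
Discount per step: exp(-r*dt) = 0.994018
Stock lattice S(k, i) with i counting down-moves:
  k=0: S(0,0) = 53.1500
  k=1: S(1,0) = 64.7872; S(1,1) = 43.6031
  k=2: S(2,0) = 78.9724; S(2,1) = 53.1500; S(2,2) = 35.7710
  k=3: S(3,0) = 96.2634; S(3,1) = 64.7872; S(3,2) = 43.6031; S(3,3) = 29.3458
  k=4: S(4,0) = 117.3402; S(4,1) = 78.9724; S(4,2) = 53.1500; S(4,3) = 35.7710; S(4,4) = 24.0746
Terminal payoffs V(N, i) = max(S_T - K, 0):
  V(4,0) = 70.280234; V(4,1) = 31.912359; V(4,2) = 6.090000; V(4,3) = 0.000000; V(4,4) = 0.000000
Backward induction: V(k, i) = exp(-r*dt) * [p * V(k+1, i) + (1-p) * V(k+1, i+1)].
  V(3,0) = exp(-r*dt) * [p*70.280234 + (1-p)*31.912359] = 49.484878
  V(3,1) = exp(-r*dt) * [p*31.912359 + (1-p)*6.090000] = 18.008711
  V(3,2) = exp(-r*dt) * [p*6.090000 + (1-p)*0.000000] = 2.819526
  V(3,3) = exp(-r*dt) * [p*0.000000 + (1-p)*0.000000] = 0.000000
  V(2,0) = exp(-r*dt) * [p*49.484878 + (1-p)*18.008711] = 32.473704
  V(2,1) = exp(-r*dt) * [p*18.008711 + (1-p)*2.819526] = 9.834894
  V(2,2) = exp(-r*dt) * [p*2.819526 + (1-p)*0.000000] = 1.305374
  V(1,0) = exp(-r*dt) * [p*32.473704 + (1-p)*9.834894] = 20.257295
  V(1,1) = exp(-r*dt) * [p*9.834894 + (1-p)*1.305374] = 5.246531
  V(0,0) = exp(-r*dt) * [p*20.257295 + (1-p)*5.246531] = 12.164775


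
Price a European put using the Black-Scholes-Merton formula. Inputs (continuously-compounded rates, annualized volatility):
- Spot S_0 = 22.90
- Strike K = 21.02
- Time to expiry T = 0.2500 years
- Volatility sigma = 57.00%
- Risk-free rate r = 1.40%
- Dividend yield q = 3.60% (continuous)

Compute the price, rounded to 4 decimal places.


d1 = (ln(S/K) + (r - q + 0.5*sigma^2) * T) / (sigma * sqrt(T)) = 0.42377209
d2 = d1 - sigma * sqrt(T) = 0.13877209
exp(-rT) = 0.99650612; exp(-qT) = 0.99104038
P = K * exp(-rT) * N(-d2) - S_0 * exp(-qT) * N(-d1)
N(-d1) = 0.33586602; N(-d2) = 0.44481513
P = 21.0200 * 0.99650612 * 0.44481513 - 22.9000 * 0.99104038 * 0.33586602 = 1.6949

Answer: Price = 1.6949


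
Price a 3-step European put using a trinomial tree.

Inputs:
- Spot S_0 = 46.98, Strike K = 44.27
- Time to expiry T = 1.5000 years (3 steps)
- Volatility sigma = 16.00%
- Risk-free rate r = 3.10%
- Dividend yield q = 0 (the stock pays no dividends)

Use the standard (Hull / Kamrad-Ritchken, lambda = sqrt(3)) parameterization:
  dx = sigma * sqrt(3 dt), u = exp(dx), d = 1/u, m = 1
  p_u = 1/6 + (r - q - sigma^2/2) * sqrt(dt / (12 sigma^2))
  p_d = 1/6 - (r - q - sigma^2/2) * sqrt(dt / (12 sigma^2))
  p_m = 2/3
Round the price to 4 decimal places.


Answer: Price = V(0,0) = 1.6380

Derivation:
dt = T/N = 0.500000; dx = sigma*sqrt(3*dt) = 0.195959
u = exp(dx) = 1.216477; d = 1/u = 0.822046
p_u = 0.189886, p_m = 0.666667, p_d = 0.143448
Discount per step: exp(-r*dt) = 0.984620
Stock lattice S(k, j) with j the centered position index:
  k=0: S(0,+0) = 46.9800
  k=1: S(1,-1) = 38.6197; S(1,+0) = 46.9800; S(1,+1) = 57.1501
  k=2: S(2,-2) = 31.7472; S(2,-1) = 38.6197; S(2,+0) = 46.9800; S(2,+1) = 57.1501; S(2,+2) = 69.5218
  k=3: S(3,-3) = 26.0976; S(3,-2) = 31.7472; S(3,-1) = 38.6197; S(3,+0) = 46.9800; S(3,+1) = 57.1501; S(3,+2) = 69.5218; S(3,+3) = 84.5717
Terminal payoffs V(N, j) = max(K - S_T, 0):
  V(3,-3) = 18.172372; V(3,-2) = 12.522829; V(3,-1) = 5.650289; V(3,+0) = 0.000000; V(3,+1) = 0.000000; V(3,+2) = 0.000000; V(3,+3) = 0.000000
Backward induction: V(k, j) = exp(-r*dt) * [p_u * V(k+1, j+1) + p_m * V(k+1, j) + p_d * V(k+1, j-1)]
  V(2,-2) = exp(-r*dt) * [p_u*5.650289 + p_m*12.522829 + p_d*18.172372] = 11.843244
  V(2,-1) = exp(-r*dt) * [p_u*0.000000 + p_m*5.650289 + p_d*12.522829] = 5.477663
  V(2,+0) = exp(-r*dt) * [p_u*0.000000 + p_m*0.000000 + p_d*5.650289] = 0.798054
  V(2,+1) = exp(-r*dt) * [p_u*0.000000 + p_m*0.000000 + p_d*0.000000] = 0.000000
  V(2,+2) = exp(-r*dt) * [p_u*0.000000 + p_m*0.000000 + p_d*0.000000] = 0.000000
  V(1,-1) = exp(-r*dt) * [p_u*0.798054 + p_m*5.477663 + p_d*11.843244] = 5.417572
  V(1,+0) = exp(-r*dt) * [p_u*0.000000 + p_m*0.798054 + p_d*5.477663] = 1.297525
  V(1,+1) = exp(-r*dt) * [p_u*0.000000 + p_m*0.000000 + p_d*0.798054] = 0.112718
  V(0,+0) = exp(-r*dt) * [p_u*0.112718 + p_m*1.297525 + p_d*5.417572] = 1.637971


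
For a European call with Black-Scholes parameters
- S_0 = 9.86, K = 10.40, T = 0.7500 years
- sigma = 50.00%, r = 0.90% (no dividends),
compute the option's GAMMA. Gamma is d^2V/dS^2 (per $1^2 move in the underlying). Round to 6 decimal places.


Answer: Gamma = 0.092887

Derivation:
d1 = 0.1089583799; d2 = -0.3240543220
phi(d1) = 0.3965811879; exp(-qT) = 1.0000000000; exp(-rT) = 0.9932727301
Gamma = exp(-qT) * phi(d1) / (S * sigma * sqrt(T)) = 1.0000000000 * 0.3965811879 / (9.8600 * 0.5000 * 0.8660254038) = 0.092887


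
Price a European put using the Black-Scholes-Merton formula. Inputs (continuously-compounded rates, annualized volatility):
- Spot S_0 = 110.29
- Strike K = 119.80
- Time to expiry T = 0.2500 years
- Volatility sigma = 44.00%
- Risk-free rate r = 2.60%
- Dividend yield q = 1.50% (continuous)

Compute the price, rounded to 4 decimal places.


Answer: Price = 15.2500

Derivation:
d1 = (ln(S/K) + (r - q + 0.5*sigma^2) * T) / (sigma * sqrt(T)) = -0.25345648
d2 = d1 - sigma * sqrt(T) = -0.47345648
exp(-rT) = 0.99352108; exp(-qT) = 0.99625702
P = K * exp(-rT) * N(-d2) - S_0 * exp(-qT) * N(-d1)
N(-d1) = 0.60004226; N(-d2) = 0.68205623
P = 119.8000 * 0.99352108 * 0.68205623 - 110.2900 * 0.99625702 * 0.60004226 = 15.2500


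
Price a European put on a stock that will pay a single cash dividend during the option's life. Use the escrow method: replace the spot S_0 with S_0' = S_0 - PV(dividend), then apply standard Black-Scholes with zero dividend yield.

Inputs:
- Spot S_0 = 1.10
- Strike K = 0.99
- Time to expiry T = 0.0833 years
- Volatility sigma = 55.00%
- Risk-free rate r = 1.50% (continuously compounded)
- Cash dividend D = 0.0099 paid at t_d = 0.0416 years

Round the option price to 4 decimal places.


Answer: Price = 0.0271

Derivation:
PV(D) = D * exp(-r * t_d) = 0.0099 * 0.99937619 = 0.00989382
S_0' = S_0 - PV(D) = 1.1000 - 0.00989382 = 1.09010618
d1 = (ln(S_0'/K) + (r + sigma^2/2)*T) / (sigma*sqrt(T)) = 0.69405545
d2 = d1 - sigma*sqrt(T) = 0.53531588
exp(-rT) = 0.99875128
N(-d1) = 0.24382372; N(-d2) = 0.29621572
P = K * exp(-rT) * N(-d2) - S_0' * N(-d1) = 0.9900 * 0.99875128 * 0.29621572 - 1.09010618 * 0.24382372 = 0.0271


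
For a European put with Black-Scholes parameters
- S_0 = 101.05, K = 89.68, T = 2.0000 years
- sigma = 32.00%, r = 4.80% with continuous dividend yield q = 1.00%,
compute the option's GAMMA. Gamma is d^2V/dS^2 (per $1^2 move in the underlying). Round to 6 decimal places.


Answer: Gamma = 0.006887

Derivation:
d1 = 0.6579797975; d2 = 0.2054314575
phi(d1) = 0.3212912520; exp(-qT) = 0.9801986733; exp(-rT) = 0.9084640161
Gamma = exp(-qT) * phi(d1) / (S * sigma * sqrt(T)) = 0.9801986733 * 0.3212912520 / (101.0500 * 0.3200 * 1.4142135624) = 0.006887
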